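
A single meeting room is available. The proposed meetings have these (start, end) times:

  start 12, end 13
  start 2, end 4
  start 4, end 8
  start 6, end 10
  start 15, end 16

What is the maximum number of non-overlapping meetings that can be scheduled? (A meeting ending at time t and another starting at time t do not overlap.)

Sort by end time and greedily take each interval whose start is ≥ the last chosen end.
Sorted by end: (2,4)  (4,8)  (6,10)  (12,13)  (15,16)
take (2,4); take (4,8); skip (6,10); take (12,13); take (15,16).
Selected 4 meetings.

4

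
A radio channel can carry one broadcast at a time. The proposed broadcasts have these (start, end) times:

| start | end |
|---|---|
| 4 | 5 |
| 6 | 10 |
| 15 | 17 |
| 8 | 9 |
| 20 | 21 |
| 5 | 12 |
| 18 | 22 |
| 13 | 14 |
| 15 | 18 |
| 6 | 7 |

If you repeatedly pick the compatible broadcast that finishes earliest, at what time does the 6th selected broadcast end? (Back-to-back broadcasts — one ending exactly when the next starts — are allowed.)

21

Greedy by earliest finish: after sorting by end time, pick each interval compatible with the last pick.
Sorted by end: (4,5)  (6,7)  (8,9)  (6,10)  (5,12)  (13,14)  (15,17)  (15,18)  (20,21)  (18,22)
take (4,5); take (6,7); take (8,9); take (13,14); take (15,17); skip (15,18); take (20,21).
Selected: (4,5) (6,7) (8,9) (13,14) (15,17) (20,21)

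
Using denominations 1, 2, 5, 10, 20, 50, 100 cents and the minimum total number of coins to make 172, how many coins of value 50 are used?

Use the largest denomination that fits, subtract, and repeat.
172 = 1×100 + 1×50 + 1×20 + 1×2
Count of 50: 1

1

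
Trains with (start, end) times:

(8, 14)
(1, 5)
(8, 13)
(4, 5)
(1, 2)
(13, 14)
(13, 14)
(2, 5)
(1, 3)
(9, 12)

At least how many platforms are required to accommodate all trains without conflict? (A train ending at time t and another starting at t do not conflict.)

Count concurrent intervals with a sweep; the peak is the room count.
Events (time:±→running): 1:+→1 1:+→2 1:+→3 … peak 3.

3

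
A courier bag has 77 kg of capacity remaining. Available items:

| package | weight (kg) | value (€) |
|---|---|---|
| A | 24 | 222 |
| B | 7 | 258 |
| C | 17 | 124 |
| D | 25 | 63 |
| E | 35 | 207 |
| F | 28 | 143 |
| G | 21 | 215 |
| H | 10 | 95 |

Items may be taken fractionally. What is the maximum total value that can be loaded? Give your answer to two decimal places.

899.41

Sort by value per unit weight and fill in that order.
Ratios (sorted): B 36.86, G 10.24, H 9.50, A 9.25, C 7.29, E 5.91, F 5.11, D 2.52
take B (7 @ 258); take G (21 @ 215); take H (10 @ 95); take A (24 @ 222); take 15/17 of C → 109.41. Capacity used 77/77.
Total value = 899.41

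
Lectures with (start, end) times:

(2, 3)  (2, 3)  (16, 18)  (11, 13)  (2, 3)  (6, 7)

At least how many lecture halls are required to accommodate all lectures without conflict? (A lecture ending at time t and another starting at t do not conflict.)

3

starts: [2, 2, 2, 6, 11, 16]
ends:   [3, 3, 3, 7, 13, 18]
s2→1 s2→2 s2→3  — peak 3.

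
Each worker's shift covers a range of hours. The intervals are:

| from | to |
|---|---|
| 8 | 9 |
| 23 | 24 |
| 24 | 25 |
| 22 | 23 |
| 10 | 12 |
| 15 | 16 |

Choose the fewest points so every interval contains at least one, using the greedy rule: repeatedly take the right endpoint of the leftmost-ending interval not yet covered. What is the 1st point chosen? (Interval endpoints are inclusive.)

9

Sort by right endpoint; whenever an interval is uncovered, place a point at its right end.
By right end: [8,9]  [10,12]  [15,16]  [22,23]  [23,24]  [24,25]
[8,9] uncovered → point at 9; [10,12] uncovered → point at 12; [15,16] uncovered → point at 16; [22,23] uncovered → point at 23; [24,25] uncovered → point at 25.
Points: 9, 12, 16, 23, 25 (5 total).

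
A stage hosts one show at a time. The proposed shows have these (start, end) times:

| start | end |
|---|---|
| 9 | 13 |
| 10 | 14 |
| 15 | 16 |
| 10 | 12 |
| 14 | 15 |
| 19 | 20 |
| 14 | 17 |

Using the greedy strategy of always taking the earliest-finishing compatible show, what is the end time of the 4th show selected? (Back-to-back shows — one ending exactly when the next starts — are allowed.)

20

Sorted by end: (10,12)  (9,13)  (10,14)  (14,15)  (15,16)  (14,17)  (19,20)
take (10,12); take (14,15); take (15,16); take (19,20).
Selected: (10,12) (14,15) (15,16) (19,20)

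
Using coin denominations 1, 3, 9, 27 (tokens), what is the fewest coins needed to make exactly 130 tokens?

8

Greedy: take as many of the largest coin as possible, then repeat with the remainder.
130 − 4×27→22 − 2×9→4 − 1×3→1 − 1×1→0
Total coins = 4 + 2 + 1 + 1 = 8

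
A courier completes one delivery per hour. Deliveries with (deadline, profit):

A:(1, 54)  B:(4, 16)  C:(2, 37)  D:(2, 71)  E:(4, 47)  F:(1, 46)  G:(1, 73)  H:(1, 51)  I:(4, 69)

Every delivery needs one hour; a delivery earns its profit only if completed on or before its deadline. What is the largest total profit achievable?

260

Take jobs in profit order; each goes to the latest open slot no later than its deadline.
By profit: G(d1,73), D(d2,71), I(d4,69), A(d1,54), H(d1,51), E(d4,47), F(d1,46), C(d2,37), B(d4,16)
G→slot 1; D→slot 2; I→slot 4; A skipped; H skipped; E→slot 3; F skipped; C skipped; B skipped.
Profit = 73 + 71 + 47 + 69 = 260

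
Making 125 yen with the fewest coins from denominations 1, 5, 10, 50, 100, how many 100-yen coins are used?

1

125 = 1×100 + 2×10 + 1×5
Count of 100: 1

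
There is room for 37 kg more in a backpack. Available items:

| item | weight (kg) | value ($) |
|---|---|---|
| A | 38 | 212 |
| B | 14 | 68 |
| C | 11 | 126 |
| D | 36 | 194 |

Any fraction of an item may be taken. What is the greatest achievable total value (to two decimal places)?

Sort by value per unit weight and fill in that order.
Ratios (sorted): C 11.45, A 5.58, D 5.39, B 4.86
take C (11 @ 126); take 26/38 of A → 145.05. Capacity used 37/37.
Total value = 271.05

271.05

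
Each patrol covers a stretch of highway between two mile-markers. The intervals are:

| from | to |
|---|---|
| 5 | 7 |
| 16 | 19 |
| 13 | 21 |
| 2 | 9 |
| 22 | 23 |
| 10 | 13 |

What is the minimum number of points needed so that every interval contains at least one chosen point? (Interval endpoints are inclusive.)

4

Sort by right endpoint; whenever an interval is uncovered, place a point at its right end.
Sorted: [5,7] [2,9] [10,13] [16,19] [13,21] [22,23]
{[5,7],[2,9]} hit by 7; {[10,13]} hit by 13; {[16,19],[13,21]} hit by 19; {[22,23]} hit by 23.
Points: 7, 13, 19, 23 (4 total).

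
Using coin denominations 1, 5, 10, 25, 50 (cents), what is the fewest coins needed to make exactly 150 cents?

3

150 − 3×50→0
Total coins = 3 = 3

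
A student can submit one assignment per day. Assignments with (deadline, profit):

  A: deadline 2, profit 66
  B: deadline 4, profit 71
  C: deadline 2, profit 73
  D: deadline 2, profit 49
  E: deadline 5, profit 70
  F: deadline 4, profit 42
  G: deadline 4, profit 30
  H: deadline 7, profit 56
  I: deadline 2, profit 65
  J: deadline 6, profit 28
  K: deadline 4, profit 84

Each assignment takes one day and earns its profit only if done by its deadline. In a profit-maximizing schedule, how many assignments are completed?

7

Profit order: K=84 C=73 B=71 E=70 A=66 I=65 H=56 D=49 F=42 G=30 J=28
Assign: K→slot 4, C→slot 2, B→slot 3, E→slot 5, A→slot 1, I skipped, H→slot 7, D skipped, F skipped, G skipped, J→slot 6.
Slots: [1:A] [2:C] [3:B] [4:K] [5:E] [6:J] [7:H]
7 of 11 scheduled.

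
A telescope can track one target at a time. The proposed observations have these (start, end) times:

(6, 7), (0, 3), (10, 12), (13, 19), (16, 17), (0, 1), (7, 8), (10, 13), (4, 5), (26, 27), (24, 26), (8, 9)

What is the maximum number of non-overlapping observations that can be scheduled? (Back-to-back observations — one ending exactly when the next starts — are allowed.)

9

Sorted by end: (0,1)  (0,3)  (4,5)  (6,7)  (7,8)  (8,9)  (10,12)  (10,13)  (16,17)  (13,19)  (24,26)  (26,27)
take (0,1); take (4,5); take (6,7); take (7,8); take (8,9); take (10,12); take (16,17); take (24,26); take (26,27).
Selected 9 observations.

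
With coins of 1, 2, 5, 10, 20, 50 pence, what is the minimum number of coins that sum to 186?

7

Greedy: take as many of the largest coin as possible, then repeat with the remainder.
186 − 3×50→36 − 1×20→16 − 1×10→6 − 1×5→1 − 1×1→0
Total coins = 3 + 1 + 1 + 1 + 1 = 7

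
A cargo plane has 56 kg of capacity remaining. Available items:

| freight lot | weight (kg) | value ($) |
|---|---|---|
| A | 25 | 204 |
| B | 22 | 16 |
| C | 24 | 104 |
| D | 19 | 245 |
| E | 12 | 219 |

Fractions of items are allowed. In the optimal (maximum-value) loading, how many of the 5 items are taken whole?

Sort by value per unit weight and fill in that order.
Ratios (sorted): E 18.25, D 12.89, A 8.16, C 4.33, B 0.73
take E (12 @ 219); take D (19 @ 245); take A (25 @ 204). Capacity used 56/56.
3 item(s) taken whole.

3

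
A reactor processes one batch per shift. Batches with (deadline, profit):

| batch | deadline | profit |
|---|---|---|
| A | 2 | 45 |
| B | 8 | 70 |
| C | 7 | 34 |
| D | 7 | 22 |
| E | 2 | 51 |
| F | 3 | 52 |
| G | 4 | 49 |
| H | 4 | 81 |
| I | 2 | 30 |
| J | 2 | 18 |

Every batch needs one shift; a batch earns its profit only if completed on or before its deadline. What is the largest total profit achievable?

By profit: H(d4,81), B(d8,70), F(d3,52), E(d2,51), G(d4,49), A(d2,45), C(d7,34), I(d2,30), D(d7,22), J(d2,18)
H→slot 4; B→slot 8; F→slot 3; E→slot 2; G→slot 1; A skipped; C→slot 7; I skipped; D→slot 6; J skipped.
Profit = 49 + 51 + 52 + 81 + 22 + 34 + 70 = 359

359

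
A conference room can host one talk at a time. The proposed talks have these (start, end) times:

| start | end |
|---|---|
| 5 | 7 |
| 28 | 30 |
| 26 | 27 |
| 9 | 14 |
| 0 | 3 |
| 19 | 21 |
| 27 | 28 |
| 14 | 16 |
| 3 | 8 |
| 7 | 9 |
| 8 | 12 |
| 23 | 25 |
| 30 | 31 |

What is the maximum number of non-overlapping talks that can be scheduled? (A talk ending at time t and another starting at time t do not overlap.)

By end time: (0,3), (5,7), (3,8), (7,9), (8,12), (9,14), (14,16), (19,21), (23,25), (26,27), (27,28), (28,30), (30,31).
Pick (0,3); next start ≥ 3 → (5,7); next start ≥ 7 → (7,9); next start ≥ 9 → (9,14); next start ≥ 14 → (14,16); next start ≥ 16 → (19,21); next start ≥ 21 → (23,25); next start ≥ 25 → (26,27); next start ≥ 27 → (27,28); next start ≥ 28 → (28,30); next start ≥ 30 → (30,31).
Selected 11 talks.

11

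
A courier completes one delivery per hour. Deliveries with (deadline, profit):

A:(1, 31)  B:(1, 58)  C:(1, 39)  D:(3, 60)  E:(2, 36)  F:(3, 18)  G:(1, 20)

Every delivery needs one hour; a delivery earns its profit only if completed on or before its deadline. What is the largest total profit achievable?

154

Sort by profit descending; place each in the latest free slot ≤ its deadline.
By profit: D(d3,60), B(d1,58), C(d1,39), E(d2,36), A(d1,31), G(d1,20), F(d3,18)
D→slot 3; B→slot 1; C skipped; E→slot 2; A skipped; G skipped; F skipped.
Profit = 58 + 36 + 60 = 154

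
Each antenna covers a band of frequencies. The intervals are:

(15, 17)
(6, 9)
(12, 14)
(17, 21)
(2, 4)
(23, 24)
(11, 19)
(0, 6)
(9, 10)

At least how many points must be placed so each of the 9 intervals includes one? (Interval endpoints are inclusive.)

5

Sort by right endpoint; whenever an interval is uncovered, place a point at its right end.
By right end: [2,4]  [0,6]  [6,9]  [9,10]  [12,14]  [15,17]  [11,19]  [17,21]  [23,24]
[2,4] uncovered → point at 4; [6,9] uncovered → point at 9; [12,14] uncovered → point at 14; [15,17] uncovered → point at 17; [23,24] uncovered → point at 24.
Points: 4, 9, 14, 17, 24 (5 total).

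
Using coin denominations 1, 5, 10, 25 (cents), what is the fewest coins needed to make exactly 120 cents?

6

Use the largest denomination that fits, subtract, and repeat.
120 = 4×25 + 2×10
Total coins = 4 + 2 = 6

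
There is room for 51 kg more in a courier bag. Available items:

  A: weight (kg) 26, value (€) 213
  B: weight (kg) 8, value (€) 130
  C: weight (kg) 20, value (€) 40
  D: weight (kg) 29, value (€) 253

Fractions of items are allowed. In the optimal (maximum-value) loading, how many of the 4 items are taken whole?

Greedy by value/weight ratio, highest first.
Order: B (130/8=16.25) > D (253/29=8.72) > A (213/26=8.19) > C (40/20=2.00)
Fill: take B (8 @ 130) → take D (29 @ 253) → take 14/26 of A → 114.69; 51/51 used.
2 item(s) taken whole; one partial (take 14/26 of A).

2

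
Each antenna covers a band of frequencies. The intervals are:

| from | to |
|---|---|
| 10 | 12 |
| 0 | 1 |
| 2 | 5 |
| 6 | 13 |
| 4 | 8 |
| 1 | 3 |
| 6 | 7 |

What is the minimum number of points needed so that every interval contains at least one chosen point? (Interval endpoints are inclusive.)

Process intervals by earliest right end; each time one isn't hit yet, stab at its right endpoint.
Sorted: [0,1] [1,3] [2,5] [6,7] [4,8] [10,12] [6,13]
{[0,1],[1,3]} hit by 1; {[2,5]} hit by 5; {[6,7],[4,8]} hit by 7; {[10,12],[6,13]} hit by 12.
Points: 1, 5, 7, 12 (4 total).

4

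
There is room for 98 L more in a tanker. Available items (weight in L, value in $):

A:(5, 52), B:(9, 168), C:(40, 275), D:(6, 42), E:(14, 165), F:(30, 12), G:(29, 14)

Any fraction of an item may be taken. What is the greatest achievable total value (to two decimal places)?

Sort by value per unit weight and fill in that order.
Order: B (168/9=18.67) > E (165/14=11.79) > A (52/5=10.40) > D (42/6=7.00) > C (275/40=6.88) > G (14/29=0.48) > F (12/30=0.40)
Fill: take B (9 @ 168) → take E (14 @ 165) → take A (5 @ 52) → take D (6 @ 42) → take C (40 @ 275) → take 24/29 of G → 11.59; 98/98 used.
Total value = 713.59

713.59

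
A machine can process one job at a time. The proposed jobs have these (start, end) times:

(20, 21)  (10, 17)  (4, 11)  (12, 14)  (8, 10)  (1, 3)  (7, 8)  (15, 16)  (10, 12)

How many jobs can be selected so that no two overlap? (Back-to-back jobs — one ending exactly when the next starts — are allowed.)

Sort by end time and greedily take each interval whose start is ≥ the last chosen end.
Sorted by end: (1,3)  (7,8)  (8,10)  (4,11)  (10,12)  (12,14)  (15,16)  (10,17)  (20,21)
take (1,3); take (7,8); take (8,10); skip (4,11); take (10,12); take (12,14); take (15,16); skip (10,17); take (20,21).
Selected 7 jobs.

7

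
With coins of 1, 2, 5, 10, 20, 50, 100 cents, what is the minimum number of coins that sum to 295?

295 = 2×100 + 1×50 + 2×20 + 1×5
Total coins = 2 + 1 + 2 + 1 = 6

6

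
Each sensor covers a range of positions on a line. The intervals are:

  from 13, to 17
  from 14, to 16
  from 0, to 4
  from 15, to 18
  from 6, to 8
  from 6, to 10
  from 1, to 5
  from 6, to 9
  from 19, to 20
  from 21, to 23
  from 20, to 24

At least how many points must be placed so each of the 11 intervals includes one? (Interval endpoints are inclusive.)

By right end: [0,4]  [1,5]  [6,8]  [6,9]  [6,10]  [14,16]  [13,17]  [15,18]  [19,20]  [21,23]  [20,24]
[0,4] uncovered → point at 4; [6,8] uncovered → point at 8; [14,16] uncovered → point at 16; [19,20] uncovered → point at 20; [21,23] uncovered → point at 23.
Points: 4, 8, 16, 20, 23 (5 total).

5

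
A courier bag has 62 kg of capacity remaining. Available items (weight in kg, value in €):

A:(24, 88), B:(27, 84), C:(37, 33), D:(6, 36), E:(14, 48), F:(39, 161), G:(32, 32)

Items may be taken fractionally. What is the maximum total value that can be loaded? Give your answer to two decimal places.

Ratios (sorted): D 6.00, F 4.13, A 3.67, E 3.43, B 3.11, G 1.00, C 0.89
take D (6 @ 36); take F (39 @ 161); take 17/24 of A → 62.33. Capacity used 62/62.
Total value = 259.33

259.33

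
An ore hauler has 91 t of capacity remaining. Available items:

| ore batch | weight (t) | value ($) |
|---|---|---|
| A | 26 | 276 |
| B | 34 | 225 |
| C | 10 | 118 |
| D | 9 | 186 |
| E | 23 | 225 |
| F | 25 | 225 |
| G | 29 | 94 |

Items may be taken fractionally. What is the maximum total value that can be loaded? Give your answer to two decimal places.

1012.00

Ratios (sorted): D 20.67, C 11.80, A 10.62, E 9.78, F 9.00, B 6.62, G 3.24
take D (9 @ 186); take C (10 @ 118); take A (26 @ 276); take E (23 @ 225); take 23/25 of F → 207.00. Capacity used 91/91.
Total value = 1012.00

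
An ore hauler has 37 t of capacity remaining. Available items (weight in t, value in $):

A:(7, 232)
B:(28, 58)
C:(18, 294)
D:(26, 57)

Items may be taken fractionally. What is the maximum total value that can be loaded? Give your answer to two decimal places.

Greedy by value/weight ratio, highest first.
Order: A (232/7=33.14) > C (294/18=16.33) > D (57/26=2.19) > B (58/28=2.07)
Fill: take A (7 @ 232) → take C (18 @ 294) → take 12/26 of D → 26.31; 37/37 used.
Total value = 552.31

552.31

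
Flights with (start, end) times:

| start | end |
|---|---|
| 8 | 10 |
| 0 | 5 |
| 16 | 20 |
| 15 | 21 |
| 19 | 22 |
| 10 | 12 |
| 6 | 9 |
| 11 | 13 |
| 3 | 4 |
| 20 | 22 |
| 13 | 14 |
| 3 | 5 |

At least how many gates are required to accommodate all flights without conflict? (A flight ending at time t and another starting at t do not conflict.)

Count concurrent intervals with a sweep; the peak is the room count.
Events (time:±→running): 0:+→1 3:+→2 3:+→3 … peak 3.

3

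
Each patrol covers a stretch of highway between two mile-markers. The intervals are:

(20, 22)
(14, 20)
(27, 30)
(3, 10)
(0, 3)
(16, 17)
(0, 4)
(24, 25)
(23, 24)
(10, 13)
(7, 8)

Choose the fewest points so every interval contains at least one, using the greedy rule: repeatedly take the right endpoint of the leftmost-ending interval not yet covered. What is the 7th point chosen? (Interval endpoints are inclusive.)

Sort by right endpoint; whenever an interval is uncovered, place a point at its right end.
By right end: [0,3]  [0,4]  [7,8]  [3,10]  [10,13]  [16,17]  [14,20]  [20,22]  [23,24]  [24,25]  [27,30]
[0,3] uncovered → point at 3; [7,8] uncovered → point at 8; [10,13] uncovered → point at 13; [16,17] uncovered → point at 17; [20,22] uncovered → point at 22; [23,24] uncovered → point at 24; [27,30] uncovered → point at 30.
Points: 3, 8, 13, 17, 22, 24, 30 (7 total).

30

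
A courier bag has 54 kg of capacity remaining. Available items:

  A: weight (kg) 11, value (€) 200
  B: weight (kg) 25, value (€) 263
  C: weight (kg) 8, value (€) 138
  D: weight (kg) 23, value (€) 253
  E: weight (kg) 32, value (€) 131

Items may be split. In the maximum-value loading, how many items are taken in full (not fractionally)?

Order: A (200/11=18.18) > C (138/8=17.25) > D (253/23=11.00) > B (263/25=10.52) > E (131/32=4.09)
Fill: take A (11 @ 200) → take C (8 @ 138) → take D (23 @ 253) → take 12/25 of B → 126.24; 54/54 used.
3 item(s) taken whole; one partial (take 12/25 of B).

3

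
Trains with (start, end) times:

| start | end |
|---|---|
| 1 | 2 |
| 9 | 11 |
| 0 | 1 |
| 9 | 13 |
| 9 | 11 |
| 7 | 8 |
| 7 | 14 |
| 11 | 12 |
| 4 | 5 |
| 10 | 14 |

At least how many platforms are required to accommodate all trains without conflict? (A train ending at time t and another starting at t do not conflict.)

5

The answer is the maximum number of intervals overlapping at any instant.
starts: [0, 1, 4, 7, 7, 9, 9, 9, 10, 11]
ends:   [1, 2, 5, 8, 11, 11, 12, 13, 14, 14]
s0→1 e1→0 s1→1 e2→0 s4→1 e5→0 s7→1 s7→2 e8→1 s9→2 s9→3 s9→4 s10→5  — peak 5.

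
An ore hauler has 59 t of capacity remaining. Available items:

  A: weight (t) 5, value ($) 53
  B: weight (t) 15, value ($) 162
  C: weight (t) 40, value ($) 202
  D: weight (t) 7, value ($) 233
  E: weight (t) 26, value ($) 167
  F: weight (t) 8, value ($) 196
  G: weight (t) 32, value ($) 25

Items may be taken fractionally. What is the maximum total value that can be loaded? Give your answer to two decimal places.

798.15

Greedy by value/weight ratio, highest first.
Order: D (233/7=33.29) > F (196/8=24.50) > B (162/15=10.80) > A (53/5=10.60) > E (167/26=6.42) > C (202/40=5.05) > G (25/32=0.78)
Fill: take D (7 @ 233) → take F (8 @ 196) → take B (15 @ 162) → take A (5 @ 53) → take 24/26 of E → 154.15; 59/59 used.
Total value = 798.15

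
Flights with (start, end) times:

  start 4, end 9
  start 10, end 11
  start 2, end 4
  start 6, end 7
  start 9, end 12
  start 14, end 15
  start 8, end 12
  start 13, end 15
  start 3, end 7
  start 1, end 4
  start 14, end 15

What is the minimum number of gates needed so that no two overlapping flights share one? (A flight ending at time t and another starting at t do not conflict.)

3

Count concurrent intervals with a sweep; the peak is the room count.
starts: [1, 2, 3, 4, 6, 8, 9, 10, 13, 14, 14]
ends:   [4, 4, 7, 7, 9, 11, 12, 12, 15, 15, 15]
s1→1 s2→2 s3→3  — peak 3.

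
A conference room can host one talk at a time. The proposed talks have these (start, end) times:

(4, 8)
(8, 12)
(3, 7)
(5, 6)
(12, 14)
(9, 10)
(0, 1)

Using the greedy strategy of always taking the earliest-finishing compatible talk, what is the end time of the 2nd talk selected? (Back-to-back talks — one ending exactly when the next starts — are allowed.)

6

By end time: (0,1), (5,6), (3,7), (4,8), (9,10), (8,12), (12,14).
Pick (0,1); next start ≥ 1 → (5,6); next start ≥ 6 → (9,10); next start ≥ 10 → (12,14).
Selected: (0,1) (5,6) (9,10) (12,14)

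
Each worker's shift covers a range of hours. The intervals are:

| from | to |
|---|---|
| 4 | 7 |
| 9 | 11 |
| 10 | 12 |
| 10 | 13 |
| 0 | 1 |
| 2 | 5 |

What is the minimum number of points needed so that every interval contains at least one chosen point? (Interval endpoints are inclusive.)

Sort by right endpoint; whenever an interval is uncovered, place a point at its right end.
Sorted: [0,1] [2,5] [4,7] [9,11] [10,12] [10,13]
{[0,1]} hit by 1; {[2,5],[4,7]} hit by 5; {[9,11],[10,12],[10,13]} hit by 11.
Points: 1, 5, 11 (3 total).

3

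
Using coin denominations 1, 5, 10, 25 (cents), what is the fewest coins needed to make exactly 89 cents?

89 − 3×25→14 − 1×10→4 − 4×1→0
Total coins = 3 + 1 + 4 = 8

8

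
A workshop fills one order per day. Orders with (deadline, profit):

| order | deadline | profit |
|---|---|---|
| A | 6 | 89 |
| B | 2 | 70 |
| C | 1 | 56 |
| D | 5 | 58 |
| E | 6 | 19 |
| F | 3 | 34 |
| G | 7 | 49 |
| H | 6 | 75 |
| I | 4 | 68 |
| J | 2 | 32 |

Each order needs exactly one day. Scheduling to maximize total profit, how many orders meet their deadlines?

7

By profit: A(d6,89), H(d6,75), B(d2,70), I(d4,68), D(d5,58), C(d1,56), G(d7,49), F(d3,34), J(d2,32), E(d6,19)
A→slot 6; H→slot 5; B→slot 2; I→slot 4; D→slot 3; C→slot 1; G→slot 7; F skipped; J skipped; E skipped.
7 of 10 scheduled.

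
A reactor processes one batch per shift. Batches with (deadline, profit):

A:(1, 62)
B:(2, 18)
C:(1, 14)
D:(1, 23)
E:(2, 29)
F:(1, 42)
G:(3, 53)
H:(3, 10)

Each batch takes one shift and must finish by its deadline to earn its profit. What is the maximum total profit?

Sort by profit descending; place each in the latest free slot ≤ its deadline.
Profit order: A=62 G=53 F=42 E=29 D=23 B=18 C=14 H=10
Assign: A→slot 1, G→slot 3, F skipped, E→slot 2, D skipped, B skipped, C skipped, H skipped.
Slots: [1:A] [2:E] [3:G]
Profit = 62 + 29 + 53 = 144

144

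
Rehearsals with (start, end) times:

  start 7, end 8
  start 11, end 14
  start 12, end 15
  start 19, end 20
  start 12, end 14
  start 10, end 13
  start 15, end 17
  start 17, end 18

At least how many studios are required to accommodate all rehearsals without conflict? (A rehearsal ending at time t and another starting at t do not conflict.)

4

The answer is the maximum number of intervals overlapping at any instant.
starts: [7, 10, 11, 12, 12, 15, 17, 19]
ends:   [8, 13, 14, 14, 15, 17, 18, 20]
s7→1 e8→0 s10→1 s11→2 s12→3 s12→4  — peak 4.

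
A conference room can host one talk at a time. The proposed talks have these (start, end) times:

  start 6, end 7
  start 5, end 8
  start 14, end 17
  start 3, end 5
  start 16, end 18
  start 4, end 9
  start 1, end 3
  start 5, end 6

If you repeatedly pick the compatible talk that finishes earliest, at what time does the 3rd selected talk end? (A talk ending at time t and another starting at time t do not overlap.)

By end time: (1,3), (3,5), (5,6), (6,7), (5,8), (4,9), (14,17), (16,18).
Pick (1,3); next start ≥ 3 → (3,5); next start ≥ 5 → (5,6); next start ≥ 6 → (6,7); next start ≥ 7 → (14,17).
Selected: (1,3) (3,5) (5,6) (6,7) (14,17)

6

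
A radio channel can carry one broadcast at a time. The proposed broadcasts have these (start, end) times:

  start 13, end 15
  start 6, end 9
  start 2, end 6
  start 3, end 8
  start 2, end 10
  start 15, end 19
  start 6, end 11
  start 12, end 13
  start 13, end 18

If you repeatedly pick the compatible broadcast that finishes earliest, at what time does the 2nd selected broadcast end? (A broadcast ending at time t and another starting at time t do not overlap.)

Greedy by earliest finish: after sorting by end time, pick each interval compatible with the last pick.
Sorted by end: (2,6)  (3,8)  (6,9)  (2,10)  (6,11)  (12,13)  (13,15)  (13,18)  (15,19)
take (2,6); take (6,9); take (12,13); take (13,15); take (15,19).
Selected: (2,6) (6,9) (12,13) (13,15) (15,19)

9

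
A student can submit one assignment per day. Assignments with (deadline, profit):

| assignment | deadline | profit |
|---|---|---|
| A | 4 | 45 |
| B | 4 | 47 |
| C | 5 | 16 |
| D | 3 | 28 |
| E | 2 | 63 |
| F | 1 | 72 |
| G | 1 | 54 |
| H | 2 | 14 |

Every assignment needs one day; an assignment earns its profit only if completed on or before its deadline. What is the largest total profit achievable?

By profit: F(d1,72), E(d2,63), G(d1,54), B(d4,47), A(d4,45), D(d3,28), C(d5,16), H(d2,14)
F→slot 1; E→slot 2; G skipped; B→slot 4; A→slot 3; D skipped; C→slot 5; H skipped.
Profit = 72 + 63 + 45 + 47 + 16 = 243

243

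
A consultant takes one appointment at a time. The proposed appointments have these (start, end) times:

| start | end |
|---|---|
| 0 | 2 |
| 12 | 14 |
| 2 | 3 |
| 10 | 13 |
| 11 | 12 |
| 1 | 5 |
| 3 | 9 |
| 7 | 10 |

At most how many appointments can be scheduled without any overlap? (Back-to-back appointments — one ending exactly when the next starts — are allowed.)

5

Greedy by earliest finish: after sorting by end time, pick each interval compatible with the last pick.
Sorted by end: (0,2)  (2,3)  (1,5)  (3,9)  (7,10)  (11,12)  (10,13)  (12,14)
take (0,2); take (2,3); take (3,9); take (11,12); skip (10,13); take (12,14).
Selected 5 appointments.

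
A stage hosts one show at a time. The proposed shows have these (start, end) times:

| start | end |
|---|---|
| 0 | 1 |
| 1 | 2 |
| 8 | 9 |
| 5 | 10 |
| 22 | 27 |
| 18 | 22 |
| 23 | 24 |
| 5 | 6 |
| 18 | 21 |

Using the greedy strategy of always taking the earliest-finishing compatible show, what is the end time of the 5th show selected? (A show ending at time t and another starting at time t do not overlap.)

Order by finish time; keep every interval that doesn't clash with the previous kept one.
Sorted by end: (0,1)  (1,2)  (5,6)  (8,9)  (5,10)  (18,21)  (18,22)  (23,24)  (22,27)
take (0,1); take (1,2); take (5,6); take (8,9); take (18,21); skip (18,22); take (23,24).
Selected: (0,1) (1,2) (5,6) (8,9) (18,21) (23,24)

21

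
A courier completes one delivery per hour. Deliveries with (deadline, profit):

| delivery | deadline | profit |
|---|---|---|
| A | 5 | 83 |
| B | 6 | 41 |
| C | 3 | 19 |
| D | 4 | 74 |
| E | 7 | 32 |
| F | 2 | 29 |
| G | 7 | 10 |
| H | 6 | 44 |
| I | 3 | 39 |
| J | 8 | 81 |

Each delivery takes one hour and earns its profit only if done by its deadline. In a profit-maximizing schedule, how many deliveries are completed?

8

By profit: A(d5,83), J(d8,81), D(d4,74), H(d6,44), B(d6,41), I(d3,39), E(d7,32), F(d2,29), C(d3,19), G(d7,10)
A→slot 5; J→slot 8; D→slot 4; H→slot 6; B→slot 3; I→slot 2; E→slot 7; F→slot 1; C skipped; G skipped.
8 of 10 scheduled.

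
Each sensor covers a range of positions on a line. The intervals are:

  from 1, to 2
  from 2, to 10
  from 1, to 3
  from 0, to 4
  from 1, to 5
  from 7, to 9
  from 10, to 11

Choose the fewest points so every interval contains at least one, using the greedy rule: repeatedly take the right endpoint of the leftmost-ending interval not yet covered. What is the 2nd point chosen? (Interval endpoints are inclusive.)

9

Sort by right endpoint; whenever an interval is uncovered, place a point at its right end.
By right end: [1,2]  [1,3]  [0,4]  [1,5]  [7,9]  [2,10]  [10,11]
[1,2] uncovered → point at 2; [7,9] uncovered → point at 9; [10,11] uncovered → point at 11.
Points: 2, 9, 11 (3 total).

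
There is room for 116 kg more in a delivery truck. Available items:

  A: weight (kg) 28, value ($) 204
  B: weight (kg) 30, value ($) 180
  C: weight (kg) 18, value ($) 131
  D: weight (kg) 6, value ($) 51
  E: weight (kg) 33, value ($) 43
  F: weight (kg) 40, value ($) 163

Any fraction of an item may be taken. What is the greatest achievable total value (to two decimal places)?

Order: D (51/6=8.50) > A (204/28=7.29) > C (131/18=7.28) > B (180/30=6.00) > F (163/40=4.08) > E (43/33=1.30)
Fill: take D (6 @ 51) → take A (28 @ 204) → take C (18 @ 131) → take B (30 @ 180) → take 34/40 of F → 138.55; 116/116 used.
Total value = 704.55

704.55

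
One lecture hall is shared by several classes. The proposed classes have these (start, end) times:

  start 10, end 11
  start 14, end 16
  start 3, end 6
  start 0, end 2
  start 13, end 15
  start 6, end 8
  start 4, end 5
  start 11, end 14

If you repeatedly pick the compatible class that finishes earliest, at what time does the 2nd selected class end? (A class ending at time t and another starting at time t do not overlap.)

5

Order by finish time; keep every interval that doesn't clash with the previous kept one.
By end time: (0,2), (4,5), (3,6), (6,8), (10,11), (11,14), (13,15), (14,16).
Pick (0,2); next start ≥ 2 → (4,5); next start ≥ 5 → (6,8); next start ≥ 8 → (10,11); next start ≥ 11 → (11,14); next start ≥ 14 → (14,16).
Selected: (0,2) (4,5) (6,8) (10,11) (11,14) (14,16)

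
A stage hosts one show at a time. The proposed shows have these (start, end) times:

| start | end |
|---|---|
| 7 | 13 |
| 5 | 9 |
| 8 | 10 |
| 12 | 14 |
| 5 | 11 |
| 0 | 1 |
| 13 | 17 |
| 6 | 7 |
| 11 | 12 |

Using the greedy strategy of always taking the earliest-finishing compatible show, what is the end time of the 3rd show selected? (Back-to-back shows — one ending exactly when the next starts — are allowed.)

Sort by end time and greedily take each interval whose start is ≥ the last chosen end.
Sorted by end: (0,1)  (6,7)  (5,9)  (8,10)  (5,11)  (11,12)  (7,13)  (12,14)  (13,17)
take (0,1); take (6,7); take (8,10); take (11,12); skip (7,13); take (12,14).
Selected: (0,1) (6,7) (8,10) (11,12) (12,14)

10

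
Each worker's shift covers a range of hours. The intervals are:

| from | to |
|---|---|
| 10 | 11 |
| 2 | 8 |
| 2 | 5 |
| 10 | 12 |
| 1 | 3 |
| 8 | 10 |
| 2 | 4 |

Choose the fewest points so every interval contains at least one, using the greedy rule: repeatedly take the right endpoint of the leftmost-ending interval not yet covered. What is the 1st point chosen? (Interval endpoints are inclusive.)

3

Sort by right endpoint; whenever an interval is uncovered, place a point at its right end.
By right end: [1,3]  [2,4]  [2,5]  [2,8]  [8,10]  [10,11]  [10,12]
[1,3] uncovered → point at 3; [8,10] uncovered → point at 10.
Points: 3, 10 (2 total).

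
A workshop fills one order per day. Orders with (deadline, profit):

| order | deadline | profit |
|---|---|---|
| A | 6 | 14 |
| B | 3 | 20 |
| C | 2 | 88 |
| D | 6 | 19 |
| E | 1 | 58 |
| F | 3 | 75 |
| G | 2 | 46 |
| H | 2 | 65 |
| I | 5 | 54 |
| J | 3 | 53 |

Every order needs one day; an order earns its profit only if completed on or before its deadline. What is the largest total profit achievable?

315

Sort by profit descending; place each in the latest free slot ≤ its deadline.
By profit: C(d2,88), F(d3,75), H(d2,65), E(d1,58), I(d5,54), J(d3,53), G(d2,46), B(d3,20), D(d6,19), A(d6,14)
C→slot 2; F→slot 3; H→slot 1; E skipped; I→slot 5; J skipped; G skipped; B skipped; D→slot 6; A→slot 4.
Profit = 65 + 88 + 75 + 14 + 54 + 19 = 315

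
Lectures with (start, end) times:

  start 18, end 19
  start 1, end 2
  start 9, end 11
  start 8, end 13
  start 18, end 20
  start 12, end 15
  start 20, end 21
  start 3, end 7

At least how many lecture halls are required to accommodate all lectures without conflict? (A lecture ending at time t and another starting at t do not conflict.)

Events (time:±→running): 1:+→1 2:-→0 3:+→1 7:-→0 8:+→1 9:+→2 … peak 2.

2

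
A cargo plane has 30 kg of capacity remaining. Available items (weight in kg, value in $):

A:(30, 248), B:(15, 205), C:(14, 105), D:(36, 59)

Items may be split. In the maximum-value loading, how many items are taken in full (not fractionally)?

1

Sort by value per unit weight and fill in that order.
Order: B (205/15=13.67) > A (248/30=8.27) > C (105/14=7.50) > D (59/36=1.64)
Fill: take B (15 @ 205) → take 15/30 of A → 124.00; 30/30 used.
1 item(s) taken whole; one partial (take 15/30 of A).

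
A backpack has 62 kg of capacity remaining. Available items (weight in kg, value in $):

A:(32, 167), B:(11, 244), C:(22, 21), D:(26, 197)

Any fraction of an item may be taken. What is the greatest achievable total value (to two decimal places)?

Greedy by value/weight ratio, highest first.
Ratios (sorted): B 22.18, D 7.58, A 5.22, C 0.95
take B (11 @ 244); take D (26 @ 197); take 25/32 of A → 130.47. Capacity used 62/62.
Total value = 571.47

571.47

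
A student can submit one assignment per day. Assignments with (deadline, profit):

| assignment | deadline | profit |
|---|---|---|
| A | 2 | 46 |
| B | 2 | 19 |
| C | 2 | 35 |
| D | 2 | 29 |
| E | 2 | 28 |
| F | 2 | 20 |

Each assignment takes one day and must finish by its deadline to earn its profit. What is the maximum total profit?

Sort by profit descending; place each in the latest free slot ≤ its deadline.
Profit order: A=46 C=35 D=29 E=28 F=20 B=19
Assign: A→slot 2, C→slot 1, D skipped, E skipped, F skipped, B skipped.
Slots: [1:C] [2:A]
Profit = 35 + 46 = 81

81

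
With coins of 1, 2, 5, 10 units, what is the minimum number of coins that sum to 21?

Greedy: take as many of the largest coin as possible, then repeat with the remainder.
21 − 2×10→1 − 1×1→0
Total coins = 2 + 1 = 3

3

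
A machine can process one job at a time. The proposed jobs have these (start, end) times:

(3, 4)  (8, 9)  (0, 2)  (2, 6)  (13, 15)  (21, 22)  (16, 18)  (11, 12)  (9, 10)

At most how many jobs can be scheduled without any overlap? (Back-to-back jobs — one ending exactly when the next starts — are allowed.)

8

Greedy by earliest finish: after sorting by end time, pick each interval compatible with the last pick.
By end time: (0,2), (3,4), (2,6), (8,9), (9,10), (11,12), (13,15), (16,18), (21,22).
Pick (0,2); next start ≥ 2 → (3,4); next start ≥ 4 → (8,9); next start ≥ 9 → (9,10); next start ≥ 10 → (11,12); next start ≥ 12 → (13,15); next start ≥ 15 → (16,18); next start ≥ 18 → (21,22).
Selected 8 jobs.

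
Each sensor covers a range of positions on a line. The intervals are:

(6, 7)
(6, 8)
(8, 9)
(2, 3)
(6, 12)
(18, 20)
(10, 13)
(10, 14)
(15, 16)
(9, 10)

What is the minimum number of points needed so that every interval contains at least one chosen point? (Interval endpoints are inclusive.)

By right end: [2,3]  [6,7]  [6,8]  [8,9]  [9,10]  [6,12]  [10,13]  [10,14]  [15,16]  [18,20]
[2,3] uncovered → point at 3; [6,7] uncovered → point at 7; [8,9] uncovered → point at 9; [10,13] uncovered → point at 13; [15,16] uncovered → point at 16; [18,20] uncovered → point at 20.
Points: 3, 7, 9, 13, 16, 20 (6 total).

6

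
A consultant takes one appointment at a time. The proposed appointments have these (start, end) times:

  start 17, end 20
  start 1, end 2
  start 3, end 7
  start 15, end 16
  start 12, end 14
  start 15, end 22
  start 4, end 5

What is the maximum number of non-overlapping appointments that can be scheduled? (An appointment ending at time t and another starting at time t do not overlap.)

5

By end time: (1,2), (4,5), (3,7), (12,14), (15,16), (17,20), (15,22).
Pick (1,2); next start ≥ 2 → (4,5); next start ≥ 5 → (12,14); next start ≥ 14 → (15,16); next start ≥ 16 → (17,20).
Selected 5 appointments.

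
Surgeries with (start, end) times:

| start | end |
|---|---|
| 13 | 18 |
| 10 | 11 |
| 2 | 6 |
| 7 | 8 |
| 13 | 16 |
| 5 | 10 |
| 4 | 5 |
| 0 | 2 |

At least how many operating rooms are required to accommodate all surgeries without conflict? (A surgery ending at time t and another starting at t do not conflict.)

The answer is the maximum number of intervals overlapping at any instant.
Events (time:±→running): 0:+→1 2:-→0 2:+→1 4:+→2 … peak 2.

2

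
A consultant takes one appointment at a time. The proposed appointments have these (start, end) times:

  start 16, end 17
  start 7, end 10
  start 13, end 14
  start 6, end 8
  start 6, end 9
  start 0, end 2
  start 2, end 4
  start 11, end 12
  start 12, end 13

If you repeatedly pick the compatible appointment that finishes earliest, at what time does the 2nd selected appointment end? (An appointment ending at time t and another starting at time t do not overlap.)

4

Sort by end time and greedily take each interval whose start is ≥ the last chosen end.
By end time: (0,2), (2,4), (6,8), (6,9), (7,10), (11,12), (12,13), (13,14), (16,17).
Pick (0,2); next start ≥ 2 → (2,4); next start ≥ 4 → (6,8); next start ≥ 8 → (11,12); next start ≥ 12 → (12,13); next start ≥ 13 → (13,14); next start ≥ 14 → (16,17).
Selected: (0,2) (2,4) (6,8) (11,12) (12,13) (13,14) (16,17)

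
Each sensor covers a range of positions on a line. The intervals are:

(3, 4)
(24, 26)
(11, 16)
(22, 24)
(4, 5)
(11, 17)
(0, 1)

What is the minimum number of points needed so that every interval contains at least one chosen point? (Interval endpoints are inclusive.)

Process intervals by earliest right end; each time one isn't hit yet, stab at its right endpoint.
By right end: [0,1]  [3,4]  [4,5]  [11,16]  [11,17]  [22,24]  [24,26]
[0,1] uncovered → point at 1; [3,4] uncovered → point at 4; [11,16] uncovered → point at 16; [22,24] uncovered → point at 24.
Points: 1, 4, 16, 24 (4 total).

4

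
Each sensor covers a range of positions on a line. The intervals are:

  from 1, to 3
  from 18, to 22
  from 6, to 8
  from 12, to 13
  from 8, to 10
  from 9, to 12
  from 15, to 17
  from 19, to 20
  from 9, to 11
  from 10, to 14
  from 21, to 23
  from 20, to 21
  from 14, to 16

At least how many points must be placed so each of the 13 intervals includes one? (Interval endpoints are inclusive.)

Process intervals by earliest right end; each time one isn't hit yet, stab at its right endpoint.
By right end: [1,3]  [6,8]  [8,10]  [9,11]  [9,12]  [12,13]  [10,14]  [14,16]  [15,17]  [19,20]  [20,21]  [18,22]  [21,23]
[1,3] uncovered → point at 3; [6,8] uncovered → point at 8; [9,11] uncovered → point at 11; [12,13] uncovered → point at 13; [14,16] uncovered → point at 16; [19,20] uncovered → point at 20; [21,23] uncovered → point at 23.
Points: 3, 8, 11, 13, 16, 20, 23 (7 total).

7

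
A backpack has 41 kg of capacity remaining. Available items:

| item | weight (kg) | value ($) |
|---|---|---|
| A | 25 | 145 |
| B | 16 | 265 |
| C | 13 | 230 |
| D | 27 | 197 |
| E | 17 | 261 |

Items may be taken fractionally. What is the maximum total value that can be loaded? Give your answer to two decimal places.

679.24

Sort by value per unit weight and fill in that order.
Ratios (sorted): C 17.69, B 16.56, E 15.35, D 7.30, A 5.80
take C (13 @ 230); take B (16 @ 265); take 12/17 of E → 184.24. Capacity used 41/41.
Total value = 679.24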